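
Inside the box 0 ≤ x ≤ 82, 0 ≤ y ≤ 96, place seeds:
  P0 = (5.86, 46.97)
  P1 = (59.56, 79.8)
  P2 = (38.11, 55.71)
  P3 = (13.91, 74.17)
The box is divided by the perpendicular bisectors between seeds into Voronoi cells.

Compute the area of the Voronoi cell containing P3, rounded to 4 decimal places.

Area of P3's cell: 1155.1862

1. box [0,82]×[0,96]: [(0, 0) (82, 0) (82, 96) (0, 96)]
2. ⊥bis P3·P0 via (9.885,60.57): [(0, 63.4955) (82, 39.2271) (82, 96) (0, 96)]  |A|=3660.3707
3. ⊥bis P3·P1 via (36.735,76.985): [(0, 63.4955) (39.8533, 51.7007) (34.3899, 96) (0, 96)]  |A|=1409.4293
4. ⊥bis P3·P2 via (26.01,64.94): [(0, 63.4955) (20.3206, 57.4815) (36.5211, 78.7194) (34.3899, 96) (0, 96)]  |A|=1155.1862
5. canonical 5-gon: [(0, 63.4955) (20.3206, 57.4815) (36.5211, 78.7194) (34.3899, 96) (0, 96)]
6. shoelace: 1155.1862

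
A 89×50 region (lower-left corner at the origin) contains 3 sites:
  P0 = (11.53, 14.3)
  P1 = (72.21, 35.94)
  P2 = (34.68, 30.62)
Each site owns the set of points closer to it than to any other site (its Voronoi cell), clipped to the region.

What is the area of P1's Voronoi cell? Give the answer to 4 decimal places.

Area of P1's cell: 1719.0641

1. box [0,89]×[0,50]: [(0, 0) (89, 0) (89, 50) (0, 50)]
2. ⊥bis P1·P0 via (41.87,25.12): [(50.8284, 0) (89, 0) (89, 50) (32.9972, 50)]  |A|=2354.3603
3. ⊥bis P1·P2 via (53.445,33.28): [(58.1625, 0) (89, 0) (89, 50) (51.0749, 50)]  |A|=1719.0641
4. canonical 4-gon: [(58.1625, 0) (89, 0) (89, 50) (51.0749, 50)]
5. shoelace: 1719.0641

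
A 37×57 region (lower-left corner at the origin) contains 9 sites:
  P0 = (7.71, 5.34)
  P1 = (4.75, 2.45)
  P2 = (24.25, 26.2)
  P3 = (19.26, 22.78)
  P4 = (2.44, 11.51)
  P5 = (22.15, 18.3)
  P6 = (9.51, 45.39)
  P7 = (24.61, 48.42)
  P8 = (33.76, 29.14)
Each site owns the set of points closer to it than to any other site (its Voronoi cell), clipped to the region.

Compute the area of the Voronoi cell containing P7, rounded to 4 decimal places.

1. box [0,37]×[0,57]: [(0, 0) (37, 0) (37, 57) (0, 57)]
2. ⊥bis P7·P0 via (16.16,26.88): [(0, 33.2195) (37, 18.7046) (37, 57) (0, 57)]  |A|=1148.4048
3. ⊥bis P7·P1 via (14.68,25.435): [(0, 33.2195) (37, 18.7046) (37, 57) (0, 57)]  |A|=1148.4048
4. ⊥bis P7·P2 via (24.43,37.31): [(0, 37.7058) (37, 37.1063) (37, 57) (0, 57)]  |A|=724.9752
5. ⊥bis P7·P3 via (21.935,35.6): [(0, 40.1769) (12.8398, 37.4978) (37, 37.1063) (37, 57) (0, 57)]  |A|=709.1108
6. ⊥bis P7·P4 via (13.525,29.965): [(0, 40.1769) (12.8398, 37.4978) (37, 37.1063) (37, 57) (0, 57)]  |A|=709.1108
7. ⊥bis P7·P5 via (23.38,33.36): [(0, 40.1769) (12.8398, 37.4978) (37, 37.1063) (37, 57) (0, 57)]  |A|=709.1108
8. ⊥bis P7·P6 via (17.06,46.905): [(18.9676, 37.3985) (37, 37.1063) (37, 57) (15.0343, 57)]  |A|=394.6454
9. ⊥bis P7·P8 via (29.185,38.78): [(18.9676, 37.3985) (26.0328, 37.284) (37, 42.4889) (37, 57) (15.0343, 57)]  |A|=365.1298
10. canonical 5-gon: [(18.9676, 37.3985) (26.0328, 37.284) (37, 42.4889) (37, 57) (15.0343, 57)]
11. shoelace: 365.1298

Area of P7's cell: 365.1298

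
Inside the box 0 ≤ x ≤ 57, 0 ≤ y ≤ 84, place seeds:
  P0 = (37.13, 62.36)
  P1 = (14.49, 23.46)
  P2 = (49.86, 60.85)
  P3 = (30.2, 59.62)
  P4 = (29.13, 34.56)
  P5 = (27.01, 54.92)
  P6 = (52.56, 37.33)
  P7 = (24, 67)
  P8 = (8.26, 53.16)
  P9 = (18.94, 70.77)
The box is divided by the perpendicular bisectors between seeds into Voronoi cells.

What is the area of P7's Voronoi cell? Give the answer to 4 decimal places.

1. box [0,57]×[0,84]: [(0, 0) (57, 0) (57, 84) (0, 84)]
2. ⊥bis P7·P0 via (30.565,64.68): [(0, 0) (7.7078, 0) (37.3925, 84) (0, 84)]  |A|=1894.2112
3. ⊥bis P7·P1 via (19.245,45.23): [(0, 49.4335) (23.373, 44.3284) (37.3925, 84) (0, 84)]  |A|=1145.671
4. ⊥bis P7·P2 via (36.93,63.925): [(0, 49.4335) (23.373, 44.3284) (37.3925, 84) (0, 84)]  |A|=1145.671
5. ⊥bis P7·P3 via (27.1,63.31): [(0, 49.4335) (8.3989, 47.599) (31.3395, 66.8716) (37.3925, 84) (0, 84)]  |A|=963.8606
6. ⊥bis P7·P4 via (26.565,50.78): [(0, 49.4335) (7.5803, 47.7778) (8.8508, 47.9787) (31.3395, 66.8716) (37.3925, 84) (0, 84)]  |A|=963.6648
7. ⊥bis P7·P5 via (25.505,60.96): [(0, 54.6049) (23.7958, 60.5341) (31.3395, 66.8716) (37.3925, 84) (0, 84)]  |A|=833.8894
8. ⊥bis P7·P6 via (38.28,52.165): [(0, 54.6049) (23.7958, 60.5341) (31.3395, 66.8716) (37.3925, 84) (0, 84)]  |A|=833.8894
9. ⊥bis P7·P8 via (16.13,60.08): [(0, 78.4244) (17.1802, 58.8857) (23.7958, 60.5341) (31.3395, 66.8716) (37.3925, 84) (0, 84)]  |A|=629.2779
10. ⊥bis P7·P9 via (21.47,68.885): [(15.4695, 60.8312) (17.1802, 58.8857) (23.7958, 60.5341) (31.3395, 66.8716) (37.3925, 84) (32.7316, 84)]  |A|=206.9768
11. canonical 6-gon: [(15.4695, 60.8312) (17.1802, 58.8857) (23.7958, 60.5341) (31.3395, 66.8716) (37.3925, 84) (32.7316, 84)]
12. shoelace: 206.9768

Area of P7's cell: 206.9768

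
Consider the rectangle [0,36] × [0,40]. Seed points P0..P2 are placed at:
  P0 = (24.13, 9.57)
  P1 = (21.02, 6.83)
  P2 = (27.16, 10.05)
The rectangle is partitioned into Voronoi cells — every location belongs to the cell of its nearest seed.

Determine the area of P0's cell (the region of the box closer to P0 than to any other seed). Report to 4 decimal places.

Area of P0's cell: 461.9487

1. box [0,36]×[0,40]: [(0, 0) (36, 0) (36, 40) (0, 40)]
2. ⊥bis P0·P1 via (22.575,8.2): [(0, 33.8234) (29.7994, 0) (36, 0) (36, 40) (0, 40)]  |A|=936.0401
3. ⊥bis P0·P2 via (25.645,9.81): [(0, 33.8234) (26.629, 3.5986) (20.8624, 40) (0, 40)]  |A|=461.9487
4. canonical 4-gon: [(0, 33.8234) (26.629, 3.5986) (20.8624, 40) (0, 40)]
5. shoelace: 461.9487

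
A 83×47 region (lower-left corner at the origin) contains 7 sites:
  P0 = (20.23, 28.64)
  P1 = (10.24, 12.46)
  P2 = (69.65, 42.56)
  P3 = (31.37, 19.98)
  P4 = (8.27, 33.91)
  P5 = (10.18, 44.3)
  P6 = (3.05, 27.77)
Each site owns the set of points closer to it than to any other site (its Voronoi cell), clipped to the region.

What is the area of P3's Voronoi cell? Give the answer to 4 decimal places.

Area of P3's cell: 1237.3565

1. box [0,83]×[0,47]: [(0, 0) (83, 0) (83, 47) (0, 47)]
2. ⊥bis P3·P0 via (25.8,24.31): [(6.9019, 0) (83, 0) (83, 47) (43.4387, 47)]  |A|=2717.9948
3. ⊥bis P3·P1 via (20.805,16.22): [(20.3986, 17.3618) (26.5776, 0) (83, 0) (83, 47) (43.4387, 47)]  |A|=2547.1922
4. ⊥bis P3·P2 via (50.51,31.27): [(42.1837, 45.3856) (20.3986, 17.3618) (26.5776, 0) (68.9551, 0)]  |A|=1237.3565
5. ⊥bis P3·P4 via (19.82,26.945): [(42.1837, 45.3856) (20.3986, 17.3618) (26.5776, 0) (68.9551, 0)]  |A|=1237.3565
6. ⊥bis P3·P5 via (20.775,32.14): [(42.1837, 45.3856) (20.3986, 17.3618) (26.5776, 0) (68.9551, 0)]  |A|=1237.3565
7. ⊥bis P3·P6 via (17.21,23.875): [(42.1837, 45.3856) (20.3986, 17.3618) (26.5776, 0) (68.9551, 0)]  |A|=1237.3565
8. canonical 4-gon: [(42.1837, 45.3856) (20.3986, 17.3618) (26.5776, 0) (68.9551, 0)]
9. shoelace: 1237.3565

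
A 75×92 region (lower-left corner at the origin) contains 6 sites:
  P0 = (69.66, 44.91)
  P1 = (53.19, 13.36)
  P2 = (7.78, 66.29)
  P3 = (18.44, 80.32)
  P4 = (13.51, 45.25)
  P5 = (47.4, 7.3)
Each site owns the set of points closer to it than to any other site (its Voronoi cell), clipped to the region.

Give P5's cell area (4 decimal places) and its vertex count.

1. box [0,75]×[0,92]: [(0, 0) (75, 0) (75, 92) (0, 92)]
2. ⊥bis P5·P0 via (58.53,26.105): [(0, 60.7468) (0, 0) (75, 0) (75, 16.357)]  |A|=2891.3923
3. ⊥bis P5·P1 via (50.295,10.33): [(0, 58.3841) (0, 0) (61.1067, 0)]  |A|=1783.8312
4. ⊥bis P5·P2 via (27.59,36.795): [(24.6574, 34.8253) (0, 18.2645) (0, 0) (61.1067, 0)]  |A|=1289.2081
5. ⊥bis P5·P3 via (32.92,43.81): [(24.6574, 34.8253) (0, 18.2645) (0, 0) (61.1067, 0)]  |A|=1289.2081
6. ⊥bis P5·P4 via (30.455,26.275): [(32.0839, 27.7297) (1.0323, 0) (61.1067, 0)]  |A|=832.9223
7. canonical 3-gon: [(32.0839, 27.7297) (1.0323, 0) (61.1067, 0)]
8. shoelace: 832.9223

Area of P5's cell: 832.9223 (3 vertices)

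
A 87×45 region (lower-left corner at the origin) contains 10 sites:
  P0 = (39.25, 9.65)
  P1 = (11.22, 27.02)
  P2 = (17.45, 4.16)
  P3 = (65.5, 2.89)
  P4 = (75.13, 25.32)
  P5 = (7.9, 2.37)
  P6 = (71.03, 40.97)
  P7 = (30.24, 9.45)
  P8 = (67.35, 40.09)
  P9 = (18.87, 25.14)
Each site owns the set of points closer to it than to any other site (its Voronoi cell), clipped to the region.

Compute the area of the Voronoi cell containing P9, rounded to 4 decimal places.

Area of P9's cell: 599.4285

1. box [0,87]×[0,45]: [(0, 0) (87, 0) (87, 45) (0, 45)]
2. ⊥bis P9·P0 via (29.06,17.395): [(0, 0) (15.8388, 0) (50.0414, 45) (0, 45)]  |A|=1482.3045
3. ⊥bis P9·P1 via (15.045,26.08): [(8.6358, 0) (15.8388, 0) (50.0414, 45) (19.6946, 45)]  |A|=844.8701
4. ⊥bis P9·P2 via (18.16,14.65): [(12.333, 15.0444) (26.5424, 14.0826) (50.0414, 45) (19.6946, 45)]  |A|=685.4876
5. ⊥bis P9·P3 via (42.185,14.015): [(12.333, 15.0444) (26.5424, 14.0826) (50.0414, 45) (19.6946, 45)]  |A|=685.4876
6. ⊥bis P9·P4 via (47,25.23): [(12.333, 15.0444) (26.5424, 14.0826) (46.9498, 40.9323) (46.9367, 45) (19.6946, 45)]  |A|=679.1732
7. ⊥bis P9·P5 via (13.385,13.755): [(12.333, 15.0444) (26.5424, 14.0826) (46.9498, 40.9323) (46.9367, 45) (19.6946, 45)]  |A|=679.1732
8. ⊥bis P9·P6 via (44.95,33.055): [(12.333, 15.0444) (26.5424, 14.0826) (43.8122, 36.8042) (41.3248, 45) (19.6946, 45)]  |A|=649.7679
9. ⊥bis P9·P7 via (24.555,17.295): [(12.333, 15.0444) (20.6706, 14.4801) (34.4145, 24.4398) (43.8122, 36.8042) (41.3248, 45) (19.6946, 45)]  |A|=617.7956
10. ⊥bis P9·P8 via (43.11,32.615): [(12.333, 15.0444) (20.6706, 14.4801) (34.4145, 24.4398) (42.3937, 34.9379) (39.2908, 45) (19.6946, 45)]  |A|=599.4285
11. canonical 6-gon: [(12.333, 15.0444) (20.6706, 14.4801) (34.4145, 24.4398) (42.3937, 34.9379) (39.2908, 45) (19.6946, 45)]
12. shoelace: 599.4285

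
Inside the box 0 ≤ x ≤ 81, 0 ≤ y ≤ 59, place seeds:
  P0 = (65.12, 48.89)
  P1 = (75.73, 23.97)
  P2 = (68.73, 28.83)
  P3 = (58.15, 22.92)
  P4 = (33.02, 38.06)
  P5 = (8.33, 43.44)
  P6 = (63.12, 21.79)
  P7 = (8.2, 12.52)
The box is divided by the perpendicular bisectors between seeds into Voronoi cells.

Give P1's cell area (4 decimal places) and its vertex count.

Area of P1's cell: 310.0719 (4 vertices)

1. box [0,81]×[0,59]: [(0, 0) (81, 0) (81, 59) (0, 59)]
2. ⊥bis P1·P0 via (70.425,36.43): [(0, 6.4457) (0, 0) (81, 0) (81, 40.9324)]  |A|=1918.8138
3. ⊥bis P1·P2 via (72.23,26.4): [(53.9009, 0) (81, 0) (81, 39.0317)]  |A|=528.8626
4. ⊥bis P1·P3 via (66.94,23.445): [(67.1965, 19.1501) (68.3403, 0) (81, 0) (81, 39.0317)]  |A|=390.604
5. ⊥bis P1·P4 via (54.375,31.015): [(67.1965, 19.1501) (68.3403, 0) (81, 0) (81, 39.0317)]  |A|=390.604
6. ⊥bis P1·P5 via (42.03,33.705): [(67.1965, 19.1501) (68.3403, 0) (81, 0) (81, 39.0317)]  |A|=390.604
7. ⊥bis P1·P6 via (69.425,22.88): [(69.497, 22.4636) (73.3805, 0) (81, 0) (81, 39.0317)]  |A|=310.0719
8. ⊥bis P1·P7 via (41.965,18.245): [(69.497, 22.4636) (73.3805, 0) (81, 0) (81, 39.0317)]  |A|=310.0719
9. canonical 4-gon: [(69.497, 22.4636) (73.3805, 0) (81, 0) (81, 39.0317)]
10. shoelace: 310.0719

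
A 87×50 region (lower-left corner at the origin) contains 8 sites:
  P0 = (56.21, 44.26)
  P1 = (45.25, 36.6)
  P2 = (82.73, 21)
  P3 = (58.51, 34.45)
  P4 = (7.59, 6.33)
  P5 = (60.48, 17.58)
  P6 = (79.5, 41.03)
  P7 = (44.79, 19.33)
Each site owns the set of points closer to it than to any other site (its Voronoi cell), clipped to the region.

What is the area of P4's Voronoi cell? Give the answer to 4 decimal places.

1. box [0,87]×[0,50]: [(0, 0) (87, 0) (87, 50) (0, 50)]
2. ⊥bis P4·P0 via (31.9,25.295): [(0, 0) (51.6334, 0) (12.6268, 50) (0, 50)]  |A|=1606.5069
3. ⊥bis P4·P1 via (26.42,21.465): [(0, 0) (43.6729, 0) (3.4844, 50) (0, 50)]  |A|=1178.9336
4. ⊥bis P4·P2 via (45.16,13.665): [(0, 0) (43.6729, 0) (3.4844, 50) (0, 50)]  |A|=1178.9336
5. ⊥bis P4·P3 via (33.05,20.39): [(0, 0) (43.6729, 0) (3.4844, 50) (0, 50)]  |A|=1178.9336
6. ⊥bis P4·P5 via (34.035,11.955): [(0, 0) (36.5779, 0) (34.0246, 12.0038) (3.4844, 50) (0, 50)]  |A|=1136.3497
7. ⊥bis P4·P6 via (43.545,23.68): [(0, 0) (36.5779, 0) (34.0246, 12.0038) (3.4844, 50) (0, 50)]  |A|=1136.3497
8. ⊥bis P4·P7 via (26.19,12.83): [(0, 0) (30.6736, 0) (20.6743, 28.6135) (3.4844, 50) (0, 50)]  |A|=992.9555
9. canonical 5-gon: [(0, 0) (30.6736, 0) (20.6743, 28.6135) (3.4844, 50) (0, 50)]
10. shoelace: 992.9555

Area of P4's cell: 992.9555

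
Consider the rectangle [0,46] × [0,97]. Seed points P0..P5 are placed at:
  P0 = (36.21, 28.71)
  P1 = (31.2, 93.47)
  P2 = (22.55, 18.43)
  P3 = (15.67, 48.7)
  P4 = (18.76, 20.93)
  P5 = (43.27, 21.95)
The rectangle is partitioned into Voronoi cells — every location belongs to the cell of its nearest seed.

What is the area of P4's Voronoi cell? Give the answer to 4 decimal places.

1. box [0,46]×[0,97]: [(0, 0) (46, 0) (46, 97) (0, 97)]
2. ⊥bis P4·P0 via (27.485,24.82): [(0, 86.4669) (0, 0) (38.5509, 0)]  |A|=1666.6884
3. ⊥bis P4·P1 via (24.98,57.2): [(12.0607, 59.4155) (0, 61.4839) (0, 0) (38.5509, 0)]  |A|=1516.0312
4. ⊥bis P4·P2 via (20.655,19.68): [(26.0978, 27.9313) (12.0607, 59.4155) (0, 61.4839) (0, 0) (7.6735, 0)]  |A|=1084.8076
5. ⊥bis P4·P3 via (17.215,34.815): [(26.0978, 27.9313) (22.754, 35.4313) (0, 32.8995) (0, 0) (7.6735, 0)]  |A|=626.028
6. ⊥bis P4·P5 via (31.015,21.44): [(26.0978, 27.9313) (22.754, 35.4313) (0, 32.8995) (0, 0) (7.6735, 0)]  |A|=626.028
7. canonical 5-gon: [(26.0978, 27.9313) (22.754, 35.4313) (0, 32.8995) (0, 0) (7.6735, 0)]
8. shoelace: 626.028

Area of P4's cell: 626.0280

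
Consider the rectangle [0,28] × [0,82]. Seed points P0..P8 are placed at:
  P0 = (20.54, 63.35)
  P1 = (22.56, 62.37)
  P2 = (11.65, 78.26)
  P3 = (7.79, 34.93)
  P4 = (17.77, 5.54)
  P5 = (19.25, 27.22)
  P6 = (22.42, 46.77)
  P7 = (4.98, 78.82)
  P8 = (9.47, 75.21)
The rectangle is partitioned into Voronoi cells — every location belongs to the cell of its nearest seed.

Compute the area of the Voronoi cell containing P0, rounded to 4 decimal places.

1. box [0,28]×[0,82]: [(0, 0) (28, 0) (28, 82) (0, 82)]
2. ⊥bis P0·P1 via (21.55,62.86): [(0, 18.4406) (28, 76.1549) (28, 82) (0, 82)]  |A|=971.6629
3. ⊥bis P0·P2 via (16.095,70.805): [(0, 61.2085) (0, 18.4406) (28, 76.1549) (28, 77.9033)]  |A|=623.2272
4. ⊥bis P0·P3 via (14.165,49.14): [(0, 61.2085) (0, 55.4948) (14.7635, 48.8715) (28, 76.1549) (28, 77.9033)]  |A|=349.7024
5. ⊥bis P0·P4 via (19.155,34.445): [(0, 61.2085) (0, 55.4948) (14.7635, 48.8715) (28, 76.1549) (28, 77.9033)]  |A|=349.7024
6. ⊥bis P0·P5 via (19.895,45.285): [(0, 61.2085) (0, 55.4948) (14.7635, 48.8715) (28, 76.1549) (28, 77.9033)]  |A|=349.7024
7. ⊥bis P0·P6 via (21.48,55.06): [(0, 61.2085) (0, 55.4948) (5.1074, 53.2035) (17.5496, 54.6143) (28, 76.1549) (28, 77.9033)]  |A|=315.9407
8. ⊥bis P0·P7 via (12.76,71.085): [(7.2214, 65.5142) (0, 58.2508) (0, 55.4948) (5.1074, 53.2035) (17.5496, 54.6143) (28, 76.1549) (28, 77.9033)]  |A|=305.2615
9. ⊥bis P0·P8 via (15.005,69.28): [(17.6006, 71.7027) (0.1594, 55.4233) (5.1074, 53.2035) (17.5496, 54.6143) (28, 76.1549) (28, 77.9033)]  |A|=263.7377
10. canonical 6-gon: [(17.6006, 71.7027) (0.1594, 55.4233) (5.1074, 53.2035) (17.5496, 54.6143) (28, 76.1549) (28, 77.9033)]
11. shoelace: 263.7377

Area of P0's cell: 263.7377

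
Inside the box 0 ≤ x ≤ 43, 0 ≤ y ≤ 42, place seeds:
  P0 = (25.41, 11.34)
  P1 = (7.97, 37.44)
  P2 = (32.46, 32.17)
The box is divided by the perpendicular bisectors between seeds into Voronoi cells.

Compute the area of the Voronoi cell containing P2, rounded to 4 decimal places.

1. box [0,43]×[0,42]: [(0, 0) (43, 0) (43, 42) (0, 42)]
2. ⊥bis P2·P0 via (28.935,21.755): [(0, 31.5482) (43, 16.9946) (43, 42) (0, 42)]  |A|=762.3295
3. ⊥bis P2·P1 via (20.215,34.805): [(18.1894, 25.3919) (43, 16.9946) (43, 42) (21.7633, 42)]  |A|=486.5498
4. canonical 4-gon: [(18.1894, 25.3919) (43, 16.9946) (43, 42) (21.7633, 42)]
5. shoelace: 486.5498

Area of P2's cell: 486.5498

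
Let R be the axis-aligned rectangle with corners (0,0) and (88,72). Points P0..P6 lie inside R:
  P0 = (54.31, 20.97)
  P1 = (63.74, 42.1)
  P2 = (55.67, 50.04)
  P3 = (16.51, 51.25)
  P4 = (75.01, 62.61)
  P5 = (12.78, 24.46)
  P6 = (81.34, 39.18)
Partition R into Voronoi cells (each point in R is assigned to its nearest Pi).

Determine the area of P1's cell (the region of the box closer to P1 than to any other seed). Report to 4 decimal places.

1. box [0,88]×[0,72]: [(0, 0) (88, 0) (88, 72) (0, 72)]
2. ⊥bis P1·P0 via (59.025,31.535): [(0, 57.877) (88, 18.6039) (88, 72) (0, 72)]  |A|=2970.8421
3. ⊥bis P1·P2 via (59.705,46.07): [(49.5601, 35.759) (88, 18.6039) (88, 72) (85.2173, 72)]  |A|=1076.6937
4. ⊥bis P1·P3 via (40.125,46.675): [(49.5601, 35.759) (88, 18.6039) (88, 72) (85.2173, 72)]  |A|=1076.6937
5. ⊥bis P1·P4 via (69.375,52.355): [(67.1121, 53.5984) (49.5601, 35.759) (88, 18.6039) (88, 42.1208)]  |A|=739.0342
6. ⊥bis P1·P5 via (38.26,33.28): [(67.1121, 53.5984) (49.5601, 35.759) (88, 18.6039) (88, 42.1208)]  |A|=739.0342
7. ⊥bis P1·P6 via (72.54,40.64): [(74.0568, 49.7824) (67.1121, 53.5984) (49.5601, 35.759) (70.2018, 26.5469)]  |A|=352.9995
8. canonical 4-gon: [(74.0568, 49.7824) (67.1121, 53.5984) (49.5601, 35.759) (70.2018, 26.5469)]
9. shoelace: 352.9995

Area of P1's cell: 352.9995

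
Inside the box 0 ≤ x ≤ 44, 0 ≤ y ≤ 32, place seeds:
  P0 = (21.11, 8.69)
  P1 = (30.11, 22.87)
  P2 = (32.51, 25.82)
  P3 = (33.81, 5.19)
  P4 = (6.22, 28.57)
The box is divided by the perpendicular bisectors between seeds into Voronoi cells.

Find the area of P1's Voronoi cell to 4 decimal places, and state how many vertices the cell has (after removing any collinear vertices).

1. box [0,44]×[0,32]: [(0, 0) (44, 0) (44, 32) (0, 32)]
2. ⊥bis P1·P0 via (25.61,15.78): [(44, 4.1079) (44, 32) (0.0545, 32)]  |A|=612.8657
3. ⊥bis P1·P2 via (31.31,24.345): [(44, 4.1079) (44, 14.0209) (21.9007, 32) (0.0545, 32)]  |A|=414.2036
4. ⊥bis P1·P3 via (31.96,14.03): [(29.2581, 13.4646) (41.5277, 16.0323) (21.9007, 32) (0.0545, 32)]  |A|=325.622
5. ⊥bis P1·P4 via (18.165,25.72): [(17.0844, 21.1911) (29.2581, 13.4646) (41.5277, 16.0323) (21.9007, 32) (19.6634, 32)]  |A|=219.6472
6. canonical 5-gon: [(17.0844, 21.1911) (29.2581, 13.4646) (41.5277, 16.0323) (21.9007, 32) (19.6634, 32)]
7. shoelace: 219.6472

Area of P1's cell: 219.6472 (5 vertices)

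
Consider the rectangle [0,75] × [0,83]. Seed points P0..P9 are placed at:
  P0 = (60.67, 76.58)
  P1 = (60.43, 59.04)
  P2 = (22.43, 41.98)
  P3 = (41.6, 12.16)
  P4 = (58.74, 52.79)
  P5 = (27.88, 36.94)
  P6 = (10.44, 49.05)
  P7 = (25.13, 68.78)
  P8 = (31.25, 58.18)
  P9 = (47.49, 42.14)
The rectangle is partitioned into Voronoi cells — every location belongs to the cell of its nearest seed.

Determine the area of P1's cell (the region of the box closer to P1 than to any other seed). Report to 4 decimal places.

1. box [0,75]×[0,83]: [(0, 0) (75, 0) (75, 83) (0, 83)]
2. ⊥bis P1·P0 via (60.55,67.81): [(0, 68.6385) (0, 0) (75, 0) (75, 67.6123)]  |A|=5109.4045
3. ⊥bis P1·P2 via (41.43,50.51): [(33.497, 68.1802) (64.1063, 0) (75, 0) (75, 67.6123)]  |A|=1774.4214
4. ⊥bis P1·P3 via (51.015,35.6): [(33.497, 68.1802) (47.4878, 37.0168) (75, 25.9661) (75, 67.6123)]  |A|=1215.6044
5. ⊥bis P1·P4 via (59.585,55.915): [(33.497, 68.1802) (36.1597, 62.2492) (75, 51.7468) (75, 67.6123)]  |A|=430.4306
6. ⊥bis P1·P5 via (44.155,47.99): [(33.497, 68.1802) (36.1597, 62.2492) (75, 51.7468) (75, 67.6123)]  |A|=430.4306
7. ⊥bis P1·P6 via (35.435,54.045): [(33.497, 68.1802) (36.1597, 62.2492) (75, 51.7468) (75, 67.6123)]  |A|=430.4306
8. ⊥bis P1·P7 via (42.78,63.91): [(43.9189, 68.0376) (41.8939, 60.6987) (75, 51.7468) (75, 67.6123)]  |A|=377.1033
9. ⊥bis P1·P8 via (45.84,58.61): [(45.5628, 68.0151) (45.8096, 59.6399) (75, 51.7468) (75, 67.6123)]  |A|=354.7814
10. ⊥bis P1·P9 via (53.96,50.59): [(45.5628, 68.0151) (45.8096, 59.6399) (75, 51.7468) (75, 67.6123)]  |A|=354.7814
11. canonical 4-gon: [(45.5628, 68.0151) (45.8096, 59.6399) (75, 51.7468) (75, 67.6123)]
12. shoelace: 354.7814

Area of P1's cell: 354.7814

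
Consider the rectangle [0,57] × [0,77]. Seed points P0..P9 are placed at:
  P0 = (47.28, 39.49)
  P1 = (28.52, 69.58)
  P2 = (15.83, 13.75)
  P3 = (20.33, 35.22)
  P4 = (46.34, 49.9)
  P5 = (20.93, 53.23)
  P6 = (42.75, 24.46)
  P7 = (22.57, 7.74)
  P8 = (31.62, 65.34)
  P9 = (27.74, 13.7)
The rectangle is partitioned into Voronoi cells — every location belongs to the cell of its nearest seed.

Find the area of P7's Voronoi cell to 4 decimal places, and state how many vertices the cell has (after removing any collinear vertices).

Area of P7's cell: 190.2893 (3 vertices)

1. box [0,57]×[0,77]: [(0, 0) (57, 0) (57, 77) (0, 77)]
2. ⊥bis P7·P0 via (34.925,23.615): [(0, 50.796) (0, 0) (57, 0) (57, 6.4347)]  |A|=1631.0761
3. ⊥bis P7·P1 via (25.545,38.66): [(14.1898, 39.7526) (0, 41.1178) (0, 0) (57, 0) (57, 6.4347)]  |A|=1562.4106
4. ⊥bis P7·P2 via (19.2,10.745): [(32.4167, 25.5671) (9.6188, 0) (57, 0) (57, 6.4347)]  |A|=684.7937
5. ⊥bis P7·P3 via (21.45,21.48): [(36.1307, 22.6767) (29.3462, 22.1237) (9.6188, 0) (57, 0) (57, 6.4347)]  |A|=673.9618
6. ⊥bis P7·P4 via (34.455,28.82): [(36.1307, 22.6767) (29.3462, 22.1237) (9.6188, 0) (57, 0) (57, 6.4347)]  |A|=673.9618
7. ⊥bis P7·P5 via (21.75,30.485): [(36.1307, 22.6767) (29.3462, 22.1237) (9.6188, 0) (57, 0) (57, 6.4347)]  |A|=673.9618
8. ⊥bis P7·P6 via (32.66,16.1): [(28.4769, 21.1487) (9.6188, 0) (45.9995, 0)]  |A|=384.7034
9. ⊥bis P7·P8 via (27.095,36.54): [(28.4769, 21.1487) (9.6188, 0) (45.9995, 0)]  |A|=384.7034
10. ⊥bis P7·P9 via (25.155,10.72): [(21.7847, 13.6436) (9.6188, 0) (37.5131, 0)]  |A|=190.2893
11. canonical 3-gon: [(21.7847, 13.6436) (9.6188, 0) (37.5131, 0)]
12. shoelace: 190.2893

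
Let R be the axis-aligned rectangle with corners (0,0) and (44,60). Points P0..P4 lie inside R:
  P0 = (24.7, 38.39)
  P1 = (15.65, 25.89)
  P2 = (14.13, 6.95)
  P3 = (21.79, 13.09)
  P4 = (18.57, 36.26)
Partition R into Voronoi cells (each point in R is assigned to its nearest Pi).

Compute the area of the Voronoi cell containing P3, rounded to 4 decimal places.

1. box [0,44]×[0,60]: [(0, 0) (44, 0) (44, 60) (0, 60)]
2. ⊥bis P3·P0 via (23.245,25.74): [(0, 28.4136) (0, 0) (44, 0) (44, 23.3528)]  |A|=1138.8608
3. ⊥bis P3·P1 via (18.72,19.49): [(30.1045, 24.951) (0, 10.5102) (0, 0) (44, 0) (44, 23.3528)]  |A|=869.3743
4. ⊥bis P3·P2 via (17.96,10.02): [(30.1045, 24.951) (12.6883, 16.5967) (25.9917, 0) (44, 0) (44, 23.3528)]  |A|=587.0074
5. ⊥bis P3·P4 via (20.18,24.675): [(30.1045, 24.951) (12.6883, 16.5967) (25.9917, 0) (44, 0) (44, 23.3528)]  |A|=587.0074
6. canonical 5-gon: [(30.1045, 24.951) (12.6883, 16.5967) (25.9917, 0) (44, 0) (44, 23.3528)]
7. shoelace: 587.0074

Area of P3's cell: 587.0074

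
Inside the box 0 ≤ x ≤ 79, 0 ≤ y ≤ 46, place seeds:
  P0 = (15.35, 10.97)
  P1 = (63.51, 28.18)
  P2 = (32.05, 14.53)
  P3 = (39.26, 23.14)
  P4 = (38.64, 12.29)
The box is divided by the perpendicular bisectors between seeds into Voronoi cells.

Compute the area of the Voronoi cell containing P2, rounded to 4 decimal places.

Area of P2's cell: 269.1360

1. box [0,79]×[0,46]: [(0, 0) (79, 0) (79, 46) (0, 46)]
2. ⊥bis P2·P0 via (23.7,12.75): [(26.418, 0) (79, 0) (79, 46) (16.612, 46)]  |A|=2644.3114
3. ⊥bis P2·P1 via (47.78,21.355): [(26.418, 0) (57.0456, 0) (37.0869, 46) (16.612, 46)]  |A|=1175.3594
4. ⊥bis P2·P3 via (35.655,18.835): [(19.5231, 32.3438) (26.418, 0) (57.0456, 0) (56.4169, 1.449)]  |A|=512.3254
5. ⊥bis P2·P4 via (35.345,13.41): [(36.8491, 17.8351) (19.5231, 32.3438) (26.418, 0) (30.7868, 0)]  |A|=269.136
6. canonical 4-gon: [(36.8491, 17.8351) (19.5231, 32.3438) (26.418, 0) (30.7868, 0)]
7. shoelace: 269.136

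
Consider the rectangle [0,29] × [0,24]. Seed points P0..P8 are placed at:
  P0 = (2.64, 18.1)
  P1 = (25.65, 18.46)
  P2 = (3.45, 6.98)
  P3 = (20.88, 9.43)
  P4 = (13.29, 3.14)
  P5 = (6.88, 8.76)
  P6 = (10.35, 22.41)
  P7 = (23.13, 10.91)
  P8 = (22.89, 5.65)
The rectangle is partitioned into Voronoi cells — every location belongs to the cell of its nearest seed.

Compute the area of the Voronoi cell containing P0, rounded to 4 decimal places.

1. box [0,29]×[0,24]: [(0, 0) (29, 0) (29, 24) (0, 24)]
2. ⊥bis P0·P1 via (14.145,18.28): [(0, 0) (14.431, 0) (14.0555, 24) (0, 24)]  |A|=341.8381
3. ⊥bis P0·P2 via (3.045,12.54): [(0, 12.3182) (14.2221, 13.3542) (14.0555, 24) (0, 24)]  |A|=157.8861
4. ⊥bis P0·P3 via (11.76,13.765): [(0, 12.3182) (11.4694, 13.1536) (14.1374, 18.7666) (14.0555, 24) (0, 24)]  |A|=150.4283
5. ⊥bis P0·P4 via (7.965,10.62): [(0, 12.3182) (11.4694, 13.1536) (14.1374, 18.7666) (14.0555, 24) (0, 24)]  |A|=150.4283
6. ⊥bis P0·P5 via (4.76,13.43): [(0, 12.3182) (2.7526, 12.5187) (13.483, 17.3899) (14.1374, 18.7666) (14.0555, 24) (0, 24)]  |A|=132.6041
7. ⊥bis P0·P6 via (6.495,20.255): [(0, 12.3182) (2.7526, 12.5187) (9.1869, 15.4396) (4.4015, 24) (0, 24)]  |A|=75.8737
8. ⊥bis P0·P7 via (12.885,14.505): [(0, 12.3182) (2.7526, 12.5187) (9.1869, 15.4396) (4.4015, 24) (0, 24)]  |A|=75.8737
9. ⊥bis P0·P8 via (12.765,11.875): [(0, 12.3182) (2.7526, 12.5187) (9.1869, 15.4396) (4.4015, 24) (0, 24)]  |A|=75.8737
10. canonical 5-gon: [(0, 12.3182) (2.7526, 12.5187) (9.1869, 15.4396) (4.4015, 24) (0, 24)]
11. shoelace: 75.8737

Area of P0's cell: 75.8737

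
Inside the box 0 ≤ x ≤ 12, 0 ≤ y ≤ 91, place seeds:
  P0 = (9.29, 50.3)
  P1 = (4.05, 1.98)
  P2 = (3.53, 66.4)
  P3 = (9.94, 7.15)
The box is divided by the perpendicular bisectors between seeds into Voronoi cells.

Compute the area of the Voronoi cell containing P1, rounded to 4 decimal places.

Area of P1's cell: 68.9502

1. box [0,12]×[0,91]: [(0, 0) (12, 0) (12, 91) (0, 91)]
2. ⊥bis P1·P0 via (6.67,26.14): [(0, 26.8633) (0, 0) (12, 0) (12, 25.562)]  |A|=314.5519
3. ⊥bis P1·P2 via (3.79,34.19): [(0, 26.8633) (0, 0) (12, 0) (12, 25.562)]  |A|=314.5519
4. ⊥bis P1·P3 via (6.995,4.565): [(0, 12.5342) (0, 0) (11.002, 0)]  |A|=68.9502
5. canonical 3-gon: [(0, 12.5342) (0, 0) (11.002, 0)]
6. shoelace: 68.9502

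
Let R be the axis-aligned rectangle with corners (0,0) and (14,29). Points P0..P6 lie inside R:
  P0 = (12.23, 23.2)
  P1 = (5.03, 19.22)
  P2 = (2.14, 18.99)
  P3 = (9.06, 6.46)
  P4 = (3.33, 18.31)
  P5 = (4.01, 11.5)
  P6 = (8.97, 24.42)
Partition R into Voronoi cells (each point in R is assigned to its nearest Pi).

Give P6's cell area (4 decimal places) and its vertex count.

Area of P6's cell: 61.7908 (5 vertices)

1. box [0,14]×[0,29]: [(0, 0) (14, 0) (14, 29) (0, 29)]
2. ⊥bis P6·P0 via (10.6,23.81): [(0, 0) (1.6895, 0) (12.5423, 29) (0, 29)]  |A|=206.3608
3. ⊥bis P6·P1 via (7,21.82): [(0, 27.1238) (9.2245, 20.1345) (12.5423, 29) (0, 29)]  |A|=64.25
4. ⊥bis P6·P2 via (5.555,21.705): [(0, 28.6922) (3.1359, 24.7478) (9.2245, 20.1345) (12.5423, 29) (0, 29)]  |A|=61.7908
5. ⊥bis P6·P3 via (9.015,15.44): [(0, 28.6922) (3.1359, 24.7478) (9.2245, 20.1345) (12.5423, 29) (0, 29)]  |A|=61.7908
6. ⊥bis P6·P4 via (6.15,21.365): [(0, 28.6922) (3.1359, 24.7478) (9.2245, 20.1345) (12.5423, 29) (0, 29)]  |A|=61.7908
7. ⊥bis P6·P5 via (6.49,17.96): [(0, 28.6922) (3.1359, 24.7478) (9.2245, 20.1345) (12.5423, 29) (0, 29)]  |A|=61.7908
8. canonical 5-gon: [(0, 28.6922) (3.1359, 24.7478) (9.2245, 20.1345) (12.5423, 29) (0, 29)]
9. shoelace: 61.7908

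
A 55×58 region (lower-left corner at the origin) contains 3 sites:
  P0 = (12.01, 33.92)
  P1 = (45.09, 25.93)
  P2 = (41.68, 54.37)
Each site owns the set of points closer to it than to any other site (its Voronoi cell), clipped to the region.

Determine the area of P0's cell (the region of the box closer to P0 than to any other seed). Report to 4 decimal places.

Area of P0's cell: 1468.2047

1. box [0,55]×[0,58]: [(0, 0) (55, 0) (55, 58) (0, 58)]
2. ⊥bis P0·P1 via (28.55,29.925): [(0, 0) (21.322, 0) (35.3311, 58) (0, 58)]  |A|=1642.9416
3. ⊥bis P0·P2 via (26.845,44.145): [(0, 0) (21.322, 0) (30.6509, 38.6232) (17.2955, 58) (0, 58)]  |A|=1468.2047
4. canonical 5-gon: [(0, 0) (21.322, 0) (30.6509, 38.6232) (17.2955, 58) (0, 58)]
5. shoelace: 1468.2047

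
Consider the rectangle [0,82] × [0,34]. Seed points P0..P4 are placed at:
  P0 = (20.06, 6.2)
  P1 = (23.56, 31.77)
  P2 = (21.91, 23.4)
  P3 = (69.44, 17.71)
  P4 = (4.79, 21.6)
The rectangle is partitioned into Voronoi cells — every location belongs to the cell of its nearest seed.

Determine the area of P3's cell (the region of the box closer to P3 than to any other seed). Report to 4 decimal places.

Area of P3's cell: 1211.7554

1. box [0,82]×[0,34]: [(0, 0) (82, 0) (82, 34) (0, 34)]
2. ⊥bis P3·P0 via (44.75,11.955): [(47.5366, 0) (82, 0) (82, 34) (39.6115, 34)]  |A|=1306.482
3. ⊥bis P3·P1 via (46.5,24.74): [(43.8134, 15.9732) (47.5366, 0) (82, 0) (82, 34) (49.3377, 34)]  |A|=1218.8157
4. ⊥bis P3·P2 via (45.675,20.555): [(45.9683, 23.005) (44.6809, 12.2513) (47.5366, 0) (82, 0) (82, 34) (49.3377, 34)]  |A|=1211.7554
5. ⊥bis P3·P4 via (37.115,19.655): [(45.9683, 23.005) (44.6809, 12.2513) (47.5366, 0) (82, 0) (82, 34) (49.3377, 34)]  |A|=1211.7554
6. canonical 6-gon: [(45.9683, 23.005) (44.6809, 12.2513) (47.5366, 0) (82, 0) (82, 34) (49.3377, 34)]
7. shoelace: 1211.7554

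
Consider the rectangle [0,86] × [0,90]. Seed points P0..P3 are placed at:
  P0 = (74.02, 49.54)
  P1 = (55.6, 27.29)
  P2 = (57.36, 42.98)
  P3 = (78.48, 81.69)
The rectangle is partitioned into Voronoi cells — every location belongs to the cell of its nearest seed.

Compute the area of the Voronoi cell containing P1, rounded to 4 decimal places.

1. box [0,86]×[0,90]: [(0, 0) (86, 0) (86, 90) (0, 90)]
2. ⊥bis P1·P0 via (64.81,38.415): [(0, 0) (86, 0) (86, 20.8725) (2.4991, 90) (0, 90)]  |A|=4853.8983
3. ⊥bis P1·P2 via (56.48,35.135): [(0, 41.4706) (0, 0) (86, 0) (86, 20.8725) (70.6986, 33.5401)]  |A|=3067.8666
4. ⊥bis P1·P3 via (67.04,54.49): [(0, 41.4706) (0, 0) (86, 0) (86, 20.8725) (70.6986, 33.5401)]  |A|=3067.8666
5. canonical 5-gon: [(0, 41.4706) (0, 0) (86, 0) (86, 20.8725) (70.6986, 33.5401)]
6. shoelace: 3067.8666

Area of P1's cell: 3067.8666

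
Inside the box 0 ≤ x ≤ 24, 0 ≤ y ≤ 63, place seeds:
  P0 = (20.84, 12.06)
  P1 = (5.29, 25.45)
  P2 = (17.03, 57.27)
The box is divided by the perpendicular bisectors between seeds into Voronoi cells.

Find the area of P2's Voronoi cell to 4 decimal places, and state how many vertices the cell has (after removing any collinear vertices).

Area of P2's cell: 526.7980 (4 vertices)

1. box [0,24]×[0,63]: [(0, 0) (24, 0) (24, 63) (0, 63)]
2. ⊥bis P2·P0 via (18.935,34.665): [(0, 33.0693) (24, 35.0918) (24, 63) (0, 63)]  |A|=694.0665
3. ⊥bis P2·P1 via (11.16,41.36): [(0, 45.4775) (24, 36.6227) (24, 63) (0, 63)]  |A|=526.798
4. canonical 4-gon: [(0, 45.4775) (24, 36.6227) (24, 63) (0, 63)]
5. shoelace: 526.798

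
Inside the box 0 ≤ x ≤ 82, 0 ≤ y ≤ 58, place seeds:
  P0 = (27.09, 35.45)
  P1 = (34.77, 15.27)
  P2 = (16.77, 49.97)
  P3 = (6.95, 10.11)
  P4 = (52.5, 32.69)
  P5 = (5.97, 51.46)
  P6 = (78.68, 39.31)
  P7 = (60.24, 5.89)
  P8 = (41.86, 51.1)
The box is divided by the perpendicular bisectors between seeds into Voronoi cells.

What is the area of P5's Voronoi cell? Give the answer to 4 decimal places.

Area of P5's cell: 283.8713

1. box [0,82]×[0,58]: [(0, 0) (82, 0) (82, 58) (0, 58)]
2. ⊥bis P5·P0 via (16.53,43.455): [(0, 21.649) (27.5558, 58) (0, 58)]  |A|=500.8405
3. ⊥bis P5·P1 via (20.37,33.365): [(0, 21.649) (27.5558, 58) (0, 58)]  |A|=500.8405
4. ⊥bis P5·P2 via (11.37,50.715): [(0, 21.649) (8.9975, 33.5183) (12.3751, 58) (0, 58)]  |A|=315.015
5. ⊥bis P5·P3 via (6.46,30.785): [(0, 30.6319) (6.934, 30.7962) (8.9975, 33.5183) (12.3751, 58) (0, 58)]  |A|=283.8713
6. ⊥bis P5·P4 via (29.235,42.075): [(0, 30.6319) (6.934, 30.7962) (8.9975, 33.5183) (12.3751, 58) (0, 58)]  |A|=283.8713
7. ⊥bis P5·P6 via (42.325,45.385): [(0, 30.6319) (6.934, 30.7962) (8.9975, 33.5183) (12.3751, 58) (0, 58)]  |A|=283.8713
8. ⊥bis P5·P7 via (33.105,28.675): [(0, 30.6319) (6.934, 30.7962) (8.9975, 33.5183) (12.3751, 58) (0, 58)]  |A|=283.8713
9. ⊥bis P5·P8 via (23.915,51.28): [(0, 30.6319) (6.934, 30.7962) (8.9975, 33.5183) (12.3751, 58) (0, 58)]  |A|=283.8713
10. canonical 5-gon: [(0, 30.6319) (6.934, 30.7962) (8.9975, 33.5183) (12.3751, 58) (0, 58)]
11. shoelace: 283.8713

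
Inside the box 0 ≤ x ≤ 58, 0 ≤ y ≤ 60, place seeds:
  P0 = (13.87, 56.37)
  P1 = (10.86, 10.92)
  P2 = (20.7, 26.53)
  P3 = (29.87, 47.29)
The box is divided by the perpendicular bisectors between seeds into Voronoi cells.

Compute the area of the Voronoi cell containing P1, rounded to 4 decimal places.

Area of P1's cell: 652.0767

1. box [0,58]×[0,60]: [(0, 0) (58, 0) (58, 60) (0, 60)]
2. ⊥bis P1·P0 via (12.365,33.645): [(0, 34.4639) (0, 0) (58, 0) (58, 30.6227)]  |A|=1887.5126
3. ⊥bis P1·P2 via (15.78,18.725): [(0, 28.6722) (0, 0) (45.485, 0)]  |A|=652.0767
4. ⊥bis P1·P3 via (20.365,29.105): [(0, 28.6722) (0, 0) (45.485, 0)]  |A|=652.0767
5. canonical 3-gon: [(0, 28.6722) (0, 0) (45.485, 0)]
6. shoelace: 652.0767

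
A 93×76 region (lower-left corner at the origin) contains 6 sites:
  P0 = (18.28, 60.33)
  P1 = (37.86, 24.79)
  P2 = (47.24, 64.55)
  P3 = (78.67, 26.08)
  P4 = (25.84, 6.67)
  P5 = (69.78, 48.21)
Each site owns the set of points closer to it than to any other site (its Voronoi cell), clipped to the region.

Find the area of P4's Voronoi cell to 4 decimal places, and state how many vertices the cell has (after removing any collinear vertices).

Area of P4's cell: 997.9712 (4 vertices)

1. box [0,93]×[0,76]: [(0, 0) (93, 0) (93, 76) (0, 76)]
2. ⊥bis P4·P0 via (22.06,33.5): [(0, 30.392) (0, 0) (93, 0) (93, 43.4945)]  |A|=3435.725
3. ⊥bis P4·P1 via (31.85,15.73): [(8.0397, 31.5247) (0, 30.392) (0, 0) (55.5628, 0)]  |A|=997.9712
4. ⊥bis P4·P2 via (36.54,35.61): [(8.0397, 31.5247) (0, 30.392) (0, 0) (55.5628, 0)]  |A|=997.9712
5. ⊥bis P4·P3 via (52.255,16.375): [(8.0397, 31.5247) (0, 30.392) (0, 0) (55.5628, 0)]  |A|=997.9712
6. ⊥bis P4·P5 via (47.81,27.44): [(8.0397, 31.5247) (0, 30.392) (0, 0) (55.5628, 0)]  |A|=997.9712
7. canonical 4-gon: [(8.0397, 31.5247) (0, 30.392) (0, 0) (55.5628, 0)]
8. shoelace: 997.9712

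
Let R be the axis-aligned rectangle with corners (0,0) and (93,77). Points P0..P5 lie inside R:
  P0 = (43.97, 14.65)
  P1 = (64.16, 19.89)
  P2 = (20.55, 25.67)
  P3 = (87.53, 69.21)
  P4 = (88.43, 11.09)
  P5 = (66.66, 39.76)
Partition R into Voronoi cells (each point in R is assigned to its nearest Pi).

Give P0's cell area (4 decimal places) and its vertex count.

1. box [0,93]×[0,77]: [(0, 0) (93, 0) (93, 77) (0, 77)]
2. ⊥bis P0·P1 via (54.065,17.27): [(0, 0) (58.5472, 0) (38.563, 77) (0, 77)]  |A|=3738.7415
3. ⊥bis P0·P2 via (32.26,20.16): [(22.774, 0) (58.5472, 0) (45.8301, 48.9995)]  |A|=876.4351
4. ⊥bis P0·P3 via (65.75,41.93): [(22.774, 0) (58.5472, 0) (45.8301, 48.9995)]  |A|=876.4351
5. ⊥bis P0·P4 via (66.2,12.87): [(22.774, 0) (58.5472, 0) (45.8301, 48.9995)]  |A|=876.4351
6. ⊥bis P0·P5 via (55.315,27.205): [(41.4642, 39.7209) (22.774, 0) (58.5472, 0) (50.3136, 31.7244)]  |A|=817.9239
7. canonical 4-gon: [(41.4642, 39.7209) (22.774, 0) (58.5472, 0) (50.3136, 31.7244)]
8. shoelace: 817.9239

Area of P0's cell: 817.9239 (4 vertices)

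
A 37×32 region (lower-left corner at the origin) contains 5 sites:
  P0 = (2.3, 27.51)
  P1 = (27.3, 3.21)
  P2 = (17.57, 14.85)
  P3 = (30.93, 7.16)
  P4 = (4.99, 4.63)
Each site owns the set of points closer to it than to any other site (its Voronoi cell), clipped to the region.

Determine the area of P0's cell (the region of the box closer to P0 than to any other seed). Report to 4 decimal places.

Area of P0's cell: 196.4775

1. box [0,37]×[0,32]: [(0, 0) (37, 0) (37, 32) (0, 32)]
2. ⊥bis P0·P1 via (14.8,15.36): [(0, 0.1337) (30.9741, 32) (0, 32)]  |A|=493.5152
3. ⊥bis P0·P2 via (9.935,21.18): [(0, 9.1968) (18.9056, 32) (0, 32)]  |A|=215.5543
4. ⊥bis P0·P3 via (16.615,17.335): [(0, 9.1968) (18.9056, 32) (0, 32)]  |A|=215.5543
5. ⊥bis P0·P4 via (3.645,16.07): [(0, 15.6415) (5.9202, 16.3375) (18.9056, 32) (0, 32)]  |A|=196.4775
6. canonical 4-gon: [(0, 15.6415) (5.9202, 16.3375) (18.9056, 32) (0, 32)]
7. shoelace: 196.4775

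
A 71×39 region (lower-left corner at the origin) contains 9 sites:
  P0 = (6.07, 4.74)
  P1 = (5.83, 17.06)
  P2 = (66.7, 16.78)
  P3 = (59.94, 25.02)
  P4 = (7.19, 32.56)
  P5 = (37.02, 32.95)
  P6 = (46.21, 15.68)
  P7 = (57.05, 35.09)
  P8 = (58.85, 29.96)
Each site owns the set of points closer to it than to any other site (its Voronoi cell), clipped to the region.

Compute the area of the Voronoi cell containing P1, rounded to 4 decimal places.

1. box [0,71]×[0,39]: [(0, 0) (71, 0) (71, 39) (0, 39)]
2. ⊥bis P1·P0 via (5.95,10.9): [(0, 10.7841) (71, 12.1672) (71, 39) (0, 39)]  |A|=1954.2289
3. ⊥bis P1·P2 via (36.265,16.92): [(0, 10.7841) (36.24, 11.4901) (36.3666, 39) (0, 39)]  |A|=1011.4935
4. ⊥bis P1·P3 via (32.885,21.04): [(0, 10.7841) (34.2954, 11.4522) (30.2429, 39) (0, 39)]  |A|=900.4021
5. ⊥bis P1·P4 via (6.51,24.81): [(0, 25.3812) (0, 10.7841) (34.2954, 11.4522) (32.668, 22.5148)]  |A|=428.6725
6. ⊥bis P1·P5 via (21.425,25.005): [(22.2269, 23.431) (0, 25.3812) (0, 10.7841) (28.3882, 11.3371)]  |A|=335.5895
7. ⊥bis P1·P6 via (26.02,16.37): [(26.0077, 16.0098) (22.2269, 23.431) (0, 25.3812) (0, 10.7841) (25.8463, 11.2876)]  |A|=329.5918
8. ⊥bis P1·P7 via (31.44,26.075): [(26.0077, 16.0098) (22.2269, 23.431) (0, 25.3812) (0, 10.7841) (25.8463, 11.2876)]  |A|=329.5918
9. ⊥bis P1·P8 via (32.34,23.51): [(26.0077, 16.0098) (22.2269, 23.431) (0, 25.3812) (0, 10.7841) (25.8463, 11.2876)]  |A|=329.5918
10. canonical 5-gon: [(26.0077, 16.0098) (22.2269, 23.431) (0, 25.3812) (0, 10.7841) (25.8463, 11.2876)]
11. shoelace: 329.5918

Area of P1's cell: 329.5918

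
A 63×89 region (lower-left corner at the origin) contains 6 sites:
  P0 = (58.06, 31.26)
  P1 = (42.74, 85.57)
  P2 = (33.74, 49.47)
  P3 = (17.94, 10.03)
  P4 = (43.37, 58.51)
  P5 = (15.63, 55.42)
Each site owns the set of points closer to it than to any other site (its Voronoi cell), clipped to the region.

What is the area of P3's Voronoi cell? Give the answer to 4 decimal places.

Area of P3's cell: 1266.3511

1. box [0,63]×[0,89]: [(0, 0) (63, 0) (63, 89) (0, 89)]
2. ⊥bis P3·P0 via (38,20.645): [(0, 0) (48.9246, 0) (1.8291, 89) (0, 89)]  |A|=2258.5377
3. ⊥bis P3·P1 via (30.34,47.8): [(0, 57.7607) (0, 0) (48.9246, 0) (22.2199, 50.4658)]  |A|=1876.229
4. ⊥bis P3·P2 via (25.84,29.75): [(0, 40.1017) (0, 0) (48.9246, 0) (35.1571, 26.0175)]  |A|=1341.377
5. ⊥bis P3·P4 via (30.655,34.27): [(0, 40.1017) (0, 0) (48.9246, 0) (35.1571, 26.0175)]  |A|=1341.377
6. ⊥bis P3·P5 via (16.785,32.725): [(18.2302, 32.7985) (0, 31.8708) (0, 0) (48.9246, 0) (35.1571, 26.0175)]  |A|=1266.3511
7. canonical 5-gon: [(18.2302, 32.7985) (0, 31.8708) (0, 0) (48.9246, 0) (35.1571, 26.0175)]
8. shoelace: 1266.3511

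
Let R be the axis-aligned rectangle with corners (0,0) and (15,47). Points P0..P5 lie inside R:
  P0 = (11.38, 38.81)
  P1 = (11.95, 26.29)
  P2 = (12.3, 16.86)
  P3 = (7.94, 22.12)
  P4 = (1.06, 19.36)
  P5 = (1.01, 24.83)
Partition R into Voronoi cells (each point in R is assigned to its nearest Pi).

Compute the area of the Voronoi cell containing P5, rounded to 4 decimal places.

Area of P5's cell: 66.6598

1. box [0,15]×[0,47]: [(0, 0) (15, 0) (15, 47) (0, 47)]
2. ⊥bis P5·P0 via (6.195,31.82): [(0, 36.4153) (0, 0) (15, 0) (15, 25.2887)]  |A|=462.7798
3. ⊥bis P5·P1 via (6.48,25.56): [(5.5841, 32.2732) (0, 36.4153) (0, 0) (9.8911, 0)]  |A|=261.282
4. ⊥bis P5·P2 via (6.655,20.845): [(7.037, 21.3862) (5.5841, 32.2732) (0, 36.4153) (0, 11.4178)]  |A|=115.3419
5. ⊥bis P5·P3 via (4.475,23.475): [(6.1773, 27.8281) (5.5841, 32.2732) (0, 36.4153) (0, 12.0315)]  |A|=86.495
6. ⊥bis P5·P4 via (1.035,22.095): [(3.9458, 22.1216) (6.1773, 27.8281) (5.5841, 32.2732) (0, 36.4153) (0, 22.0855)]  |A|=66.6598
7. canonical 5-gon: [(3.9458, 22.1216) (6.1773, 27.8281) (5.5841, 32.2732) (0, 36.4153) (0, 22.0855)]
8. shoelace: 66.6598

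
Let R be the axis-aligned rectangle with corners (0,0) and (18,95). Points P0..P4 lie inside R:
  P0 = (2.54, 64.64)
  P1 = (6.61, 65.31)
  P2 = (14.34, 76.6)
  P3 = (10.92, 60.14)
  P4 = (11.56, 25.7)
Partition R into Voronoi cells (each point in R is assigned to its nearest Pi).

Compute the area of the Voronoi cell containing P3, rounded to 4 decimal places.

1. box [0,18]×[0,95]: [(0, 0) (18, 0) (18, 95) (0, 95)]
2. ⊥bis P3·P0 via (6.73,62.39): [(0, 49.8572) (0, 0) (18, 0) (18, 83.3772)]  |A|=1199.1104
3. ⊥bis P3·P1 via (8.765,62.725): [(5.4063, 59.925) (0, 49.8572) (0, 0) (18, 0) (18, 70.4238)]  |A|=1117.5447
4. ⊥bis P3·P2 via (12.63,68.37): [(14.9565, 67.8866) (5.4063, 59.925) (0, 49.8572) (0, 0) (18, 0) (18, 67.2542)]  |A|=1112.7215
5. ⊥bis P3·P4 via (11.24,42.92): [(14.9565, 67.8866) (5.4063, 59.925) (0, 49.8572) (0, 42.7111) (18, 43.0456) (18, 67.2542)]  |A|=340.9107
6. canonical 6-gon: [(14.9565, 67.8866) (5.4063, 59.925) (0, 49.8572) (0, 42.7111) (18, 43.0456) (18, 67.2542)]
7. shoelace: 340.9107

Area of P3's cell: 340.9107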